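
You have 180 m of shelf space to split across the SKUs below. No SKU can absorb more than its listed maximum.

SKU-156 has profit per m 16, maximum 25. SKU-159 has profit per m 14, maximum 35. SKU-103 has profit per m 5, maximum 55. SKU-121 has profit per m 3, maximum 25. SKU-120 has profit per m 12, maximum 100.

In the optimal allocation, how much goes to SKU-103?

20

Highest profit per m first: SKU-156 16 > SKU-159 14 > SKU-120 12 > SKU-103 5 > SKU-121 3.
SKU-156 takes 25 to reach its cap of 25 → 155 left.
SKU-159: +35 to 35 (cap) → 120 left.
SKU-120: +100 to 100 (cap) → 20 left.
Only 20 left; SKU-103 takes them to reach 20.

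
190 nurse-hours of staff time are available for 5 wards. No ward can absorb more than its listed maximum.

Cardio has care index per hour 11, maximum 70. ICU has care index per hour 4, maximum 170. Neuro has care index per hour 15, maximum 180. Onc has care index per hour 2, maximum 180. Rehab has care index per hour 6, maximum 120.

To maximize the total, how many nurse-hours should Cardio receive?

Highest care index per hour first: Neuro 15 > Cardio 11 > Rehab 6 > ICU 4 > Onc 2.
Neuro takes 180 to reach its cap of 180 ; 10 left.
Cardio: +10 (room for 70) → 10. Pool exhausted.

10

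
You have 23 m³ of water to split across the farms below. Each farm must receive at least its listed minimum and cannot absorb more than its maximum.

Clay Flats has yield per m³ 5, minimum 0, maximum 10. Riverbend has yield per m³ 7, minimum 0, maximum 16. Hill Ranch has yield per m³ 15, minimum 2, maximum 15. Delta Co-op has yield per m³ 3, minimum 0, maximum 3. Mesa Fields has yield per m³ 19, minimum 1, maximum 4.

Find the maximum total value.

Meeting every minimum uses 0+0+2+0+1 = 3 m³, leaving 20.
Rank by yield per m³: Mesa Fields 19 > Hill Ranch 15 > Riverbend 7 > Clay Flats 5 > Delta Co-op 3.
Give Mesa Fields 3 more to hit its cap of 4 — 17 left.
Hill Ranch takes 13 more to reach its cap of 15 — 4 left.
Only 4 left; Riverbend takes them to reach 4.
Total = 7×4 + 15×15 + 19×4 = 329.

329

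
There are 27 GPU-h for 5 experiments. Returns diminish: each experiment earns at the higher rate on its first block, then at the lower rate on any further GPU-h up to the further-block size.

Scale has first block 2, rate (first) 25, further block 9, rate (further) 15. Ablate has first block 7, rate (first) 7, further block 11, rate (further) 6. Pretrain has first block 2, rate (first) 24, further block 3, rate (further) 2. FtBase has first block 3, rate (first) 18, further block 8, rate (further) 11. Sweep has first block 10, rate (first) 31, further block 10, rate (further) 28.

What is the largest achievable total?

Treat each block as its own option and order by rate: Sweep/tier1 31 > Sweep/tier2 28 > Scale/tier1 25 > Pretrain/tier1 24 > FtBase/tier1 18 > Scale/tier2 15 > FtBase/tier2 11 > Ablate/tier1 7 > Ablate/tier2 6 > Pretrain/tier2 2.
Sweep/tier1 (31): +10 → 17 left.
Sweep/tier2 (28): +10 → 7 left.
Scale/tier1 (25): +2 → 5 left.
Pretrain tier1 at 24: fill all 2 → 3 left.
Fill FtBase tier1 block (3 at 18) → 0 left.
Total = 31×10 + 28×10 + 25×2 + 24×2 + 18×3 = 742.

742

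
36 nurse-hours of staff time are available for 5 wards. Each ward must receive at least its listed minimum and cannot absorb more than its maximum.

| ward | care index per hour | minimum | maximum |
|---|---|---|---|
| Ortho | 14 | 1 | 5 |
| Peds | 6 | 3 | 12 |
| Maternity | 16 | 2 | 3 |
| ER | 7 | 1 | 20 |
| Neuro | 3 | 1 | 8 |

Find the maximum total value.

Meeting every minimum uses 1+3+2+1+1 = 8 nurse-hours, leaving 28.
Order the wards by care index per hour: Maternity 16 > Ortho 14 > ER 7 > Peds 6 > Neuro 3.
Give Maternity 1 more to hit its cap of 3 ; 27 left.
Give Ortho 4 more to hit its cap of 5 ; 23 left.
ER takes 19 more to reach its cap of 20 ; 4 left.
Only 4 left; Peds takes them to reach 7.
Total = 14×5 + 6×7 + 16×3 + 7×20 + 3×1 = 303.

303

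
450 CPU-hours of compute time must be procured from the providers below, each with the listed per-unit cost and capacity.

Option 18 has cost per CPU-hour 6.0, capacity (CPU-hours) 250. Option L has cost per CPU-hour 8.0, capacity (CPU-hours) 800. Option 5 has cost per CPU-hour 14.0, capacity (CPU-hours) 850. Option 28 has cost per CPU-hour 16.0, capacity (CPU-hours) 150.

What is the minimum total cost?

3100

Use providers in increasing cost order.
Take 250 from Option 18 at 6.0 ; need 200 more.
Option L (8.0): take the remaining 200 ; done.
Option 5, Option 28: unused.
Cost = 250×6.0 + 200×8.0 = 3100.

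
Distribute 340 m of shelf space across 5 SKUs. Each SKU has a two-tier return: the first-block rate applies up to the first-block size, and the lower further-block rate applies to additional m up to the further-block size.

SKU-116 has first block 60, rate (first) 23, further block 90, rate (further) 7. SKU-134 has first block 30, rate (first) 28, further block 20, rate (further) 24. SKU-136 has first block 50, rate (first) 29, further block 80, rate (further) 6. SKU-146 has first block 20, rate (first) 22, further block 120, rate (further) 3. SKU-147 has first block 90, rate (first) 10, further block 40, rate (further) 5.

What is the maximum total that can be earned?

Treat each block as its own option and order by rate: SKU-136/first 29 > SKU-134/first 28 > SKU-134/second 24 > SKU-116/first 23 > SKU-146/first 22 > SKU-147/first 10 > SKU-116/second 7 > SKU-136/second 6 > SKU-147/second 5 > SKU-146/second 3.
SKU-136/first (29): +50 → 290 left.
SKU-134 first at 28: fill all 30 → 260 left.
SKU-134 second at 24: fill all 20 → 240 left.
SKU-116 first at 23: fill all 60 → 180 left.
SKU-146 first at 22: fill all 20 → 160 left.
SKU-147 first at 10: fill all 90 → 70 left.
SKU-116 second at 7: only 70 left, fill 70.
Total = 29×50 + 28×30 + 24×20 + 23×60 + 22×20 + 10×90 + 7×70 = 5980.

5980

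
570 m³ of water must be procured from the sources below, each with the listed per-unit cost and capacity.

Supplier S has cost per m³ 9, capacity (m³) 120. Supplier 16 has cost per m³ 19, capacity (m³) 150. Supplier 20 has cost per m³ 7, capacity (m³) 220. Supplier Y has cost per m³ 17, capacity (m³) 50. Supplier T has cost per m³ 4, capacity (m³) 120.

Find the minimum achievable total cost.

5090

Fill from the cheapest source first.
Take 120 from Supplier T at 4 ; need 450 more.
Supplier 20 at 7: take all 220 m³ ; 230 still needed.
Supplier S at 9: take all 120 m³ ; 110 still needed.
Supplier Y (17): use full 50 ; 60 m³ to go.
Supplier 16 (19): take the remaining 60 ; done.
Cost = 120×4 + 220×7 + 120×9 + 50×17 + 60×19 = 5090.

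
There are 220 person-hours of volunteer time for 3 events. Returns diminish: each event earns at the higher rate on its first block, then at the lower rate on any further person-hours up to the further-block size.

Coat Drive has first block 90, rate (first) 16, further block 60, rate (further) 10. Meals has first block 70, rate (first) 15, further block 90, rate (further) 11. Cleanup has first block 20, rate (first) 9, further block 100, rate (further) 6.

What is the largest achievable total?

3150

Rank every tier by rate: Coat Drive/first 16 > Meals/first 15 > Meals/second 11 > Coat Drive/second 10 > Cleanup/first 9 > Cleanup/second 6.
Coat Drive/first (16): +90 → 130 left.
Meals/first (15): +70 → 60 left.
Meals/second: +60 of 90 at 11; pool empty.
Total = 16×90 + 15×70 + 11×60 = 3150.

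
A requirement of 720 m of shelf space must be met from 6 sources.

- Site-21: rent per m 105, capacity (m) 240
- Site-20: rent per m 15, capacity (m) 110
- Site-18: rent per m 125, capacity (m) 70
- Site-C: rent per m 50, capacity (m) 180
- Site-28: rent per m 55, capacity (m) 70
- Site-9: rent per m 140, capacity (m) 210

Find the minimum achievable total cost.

55450

Use sources in increasing cost order.
Take 110 from Site-20 at 15 ; need 610 more.
Take 180 from Site-C at 50 ; need 430 more.
Site-28 at 55: take all 70 m ; 360 still needed.
Take 240 from Site-21 at 105 ; need 120 more.
Take 70 from Site-18 at 125 ; need 50 more.
Take 50 from Site-9 at 140 to finish.
Cost = 110×15 + 180×50 + 70×55 + 240×105 + 70×125 + 50×140 = 55450.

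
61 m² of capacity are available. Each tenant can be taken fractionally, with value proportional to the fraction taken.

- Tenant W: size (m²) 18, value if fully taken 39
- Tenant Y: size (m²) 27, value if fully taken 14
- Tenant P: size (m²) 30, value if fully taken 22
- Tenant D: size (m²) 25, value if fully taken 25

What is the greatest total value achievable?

77.2

Best value per unit of size first: Tenant W 39/18≈2.17, Tenant D 25/25≈1, Tenant P 22/30≈0.733, Tenant Y 14/27≈0.519.
Take all of Tenant W (18 m², value 39) → 43 m² left.
Tenant D: take in full, 25 m² for value 25 → 18 left.
18 m² left: a 18/30 share of Tenant P gives 22×18/30 = 13.2.
Total value = 77.2.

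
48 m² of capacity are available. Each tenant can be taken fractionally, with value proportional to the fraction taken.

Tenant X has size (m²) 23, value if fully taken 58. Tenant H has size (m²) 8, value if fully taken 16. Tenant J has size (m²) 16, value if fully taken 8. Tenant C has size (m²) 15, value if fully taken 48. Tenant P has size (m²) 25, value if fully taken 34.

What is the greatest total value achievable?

124.72

Rank by value-to-size ratio: Tenant C 48/15≈3.2, Tenant X 58/23≈2.52, Tenant H 16/8≈2, Tenant P 34/25≈1.36, Tenant J 8/16≈0.5.
All 15 m² of Tenant C fit (value 48) — 33 remain.
All 23 m² of Tenant X fit (value 58) — 10 remain.
Take all of Tenant H (8 m², value 16) — 2 m² left.
2 m² left: a 2/25 share of Tenant P gives 34×2/25 = 2.72.
Total value = 124.72.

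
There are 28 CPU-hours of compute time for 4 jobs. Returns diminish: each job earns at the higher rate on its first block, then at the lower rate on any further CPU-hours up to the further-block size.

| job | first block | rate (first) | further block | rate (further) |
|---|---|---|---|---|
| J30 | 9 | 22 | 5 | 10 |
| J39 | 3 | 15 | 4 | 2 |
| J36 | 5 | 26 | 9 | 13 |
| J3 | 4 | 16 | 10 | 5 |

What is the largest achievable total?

Treat each block as its own option and order by rate: J36/T1 26 > J30/T1 22 > J3/T1 16 > J39/T1 15 > J36/T2 13 > J30/T2 10 > J3/T2 5 > J39/T2 2.
Fill J36 T1 block (5 at 26) ; 23 left.
J30 T1 at 22: fill all 9 ; 14 left.
J3/T1 (16): +4 ; 10 left.
J39/T1 (15): +3 ; 7 left.
J36 T2 at 13: only 7 left, fill 7.
Total = 26×5 + 22×9 + 16×4 + 15×3 + 13×7 = 528.

528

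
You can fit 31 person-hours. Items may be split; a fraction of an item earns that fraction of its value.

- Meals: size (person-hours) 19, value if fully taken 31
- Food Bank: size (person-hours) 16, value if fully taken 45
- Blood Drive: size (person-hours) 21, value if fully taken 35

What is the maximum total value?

70

Sort by value density: Food Bank 45/16≈2.81, Blood Drive 35/21≈1.67, Meals 31/19≈1.63.
Food Bank: take in full, 16 person-hours for value 45 ; 15 left.
Fill the last 15 person-hours with part of Blood Drive: 15/21 of it earns 25.
Total value = 70.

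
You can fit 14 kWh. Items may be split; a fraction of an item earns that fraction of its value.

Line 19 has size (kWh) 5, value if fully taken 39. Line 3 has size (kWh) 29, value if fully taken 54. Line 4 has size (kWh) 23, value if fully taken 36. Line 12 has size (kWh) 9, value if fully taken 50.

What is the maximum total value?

Best value per unit of size first: Line 19 39/5≈7.8, Line 12 50/9≈5.56, Line 3 54/29≈1.86, Line 4 36/23≈1.57.
Take all of Line 19 (5 kWh, value 39) ; 9 kWh left.
All 9 kWh of Line 12 fit (value 50) ; 0 remain.
Total value = 89.

89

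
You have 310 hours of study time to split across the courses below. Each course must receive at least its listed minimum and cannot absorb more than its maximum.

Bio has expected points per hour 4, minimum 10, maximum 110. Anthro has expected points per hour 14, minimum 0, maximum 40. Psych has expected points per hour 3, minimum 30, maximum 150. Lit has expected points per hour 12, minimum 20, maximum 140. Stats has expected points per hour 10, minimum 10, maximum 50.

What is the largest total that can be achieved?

3030

Meeting every minimum uses 10+0+30+20+10 = 70 hours, leaving 240.
Rank by expected points per hour: Anthro 14 > Lit 12 > Stats 10 > Bio 4 > Psych 3.
Anthro takes 40 more to reach its cap of 40 → 200 left.
Lit: +120 to 140 (cap) → 80 left.
Give Stats 40 more to hit its cap of 50 → 40 left.
Bio: +40 (room for 100) → 50. Pool exhausted.
Total = 4×50 + 14×40 + 3×30 + 12×140 + 10×50 = 3030.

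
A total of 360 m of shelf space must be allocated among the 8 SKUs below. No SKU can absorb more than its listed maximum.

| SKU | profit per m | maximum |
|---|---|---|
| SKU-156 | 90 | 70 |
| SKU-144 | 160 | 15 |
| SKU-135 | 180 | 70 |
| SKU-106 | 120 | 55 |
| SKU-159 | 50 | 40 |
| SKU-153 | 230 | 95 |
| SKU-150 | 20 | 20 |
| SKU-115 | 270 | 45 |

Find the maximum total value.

Rank by profit per m: SKU-115 270 > SKU-153 230 > SKU-135 180 > SKU-144 160 > SKU-106 120 > SKU-156 90 > SKU-159 50 > SKU-150 20.
SKU-115: +45 to 45 (cap) ; 315 left.
SKU-153 takes 95 to reach its cap of 95 ; 220 left.
SKU-135: +70 to 70 (cap) ; 150 left.
Give SKU-144 15 to hit its cap of 15 ; 135 left.
SKU-106: +55 to 55 (cap) ; 80 left.
SKU-156: +70 to 70 (cap) ; 10 left.
SKU-159 has room for 40 but only 10 remain, so it gets 10.
Total = 90×70 + 160×15 + 180×70 + 120×55 + 50×10 + 230×95 + 270×45 = 62400.

62400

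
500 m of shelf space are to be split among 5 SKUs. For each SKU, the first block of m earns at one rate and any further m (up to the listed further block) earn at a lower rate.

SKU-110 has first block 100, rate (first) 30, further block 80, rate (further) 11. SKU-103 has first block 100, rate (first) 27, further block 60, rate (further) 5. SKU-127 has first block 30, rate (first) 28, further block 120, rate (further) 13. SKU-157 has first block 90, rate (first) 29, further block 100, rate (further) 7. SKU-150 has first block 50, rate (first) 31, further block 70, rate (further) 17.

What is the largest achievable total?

Treat each block as its own option and order by rate: SKU-150/tier1 31 > SKU-110/tier1 30 > SKU-157/tier1 29 > SKU-127/tier1 28 > SKU-103/tier1 27 > SKU-150/tier2 17 > SKU-127/tier2 13 > SKU-110/tier2 11 > SKU-157/tier2 7 > SKU-103/tier2 5.
SKU-150 tier1 at 31: fill all 50 — 450 left.
Fill SKU-110 tier1 block (100 at 30) — 350 left.
SKU-157/tier1 (29): +90 — 260 left.
SKU-127/tier1 (28): +30 — 230 left.
Fill SKU-103 tier1 block (100 at 27) — 130 left.
Fill SKU-150 tier2 block (70 at 17) — 60 left.
60 remain; put them into SKU-127 tier2 at 13.
Total = 31×50 + 30×100 + 29×90 + 28×30 + 27×100 + 17×70 + 13×60 = 12670.

12670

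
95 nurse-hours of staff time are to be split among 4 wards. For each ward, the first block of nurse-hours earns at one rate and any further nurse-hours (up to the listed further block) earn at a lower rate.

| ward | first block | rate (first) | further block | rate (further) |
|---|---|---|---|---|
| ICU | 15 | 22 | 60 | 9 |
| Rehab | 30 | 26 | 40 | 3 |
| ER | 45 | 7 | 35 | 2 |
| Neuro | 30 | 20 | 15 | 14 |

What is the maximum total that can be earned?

Order all 8 blocks by rate: Rehab/tier1 26 > ICU/tier1 22 > Neuro/tier1 20 > Neuro/tier2 14 > ICU/tier2 9 > ER/tier1 7 > Rehab/tier2 3 > ER/tier2 2.
Fill Rehab tier1 block (30 at 26) → 65 left.
ICU tier1 at 22: fill all 15 → 50 left.
Neuro/tier1 (20): +30 → 20 left.
Neuro/tier2 (14): +15 → 5 left.
ICU/tier2: +5 of 60 at 9; pool empty.
Total = 26×30 + 22×15 + 20×30 + 14×15 + 9×5 = 1965.

1965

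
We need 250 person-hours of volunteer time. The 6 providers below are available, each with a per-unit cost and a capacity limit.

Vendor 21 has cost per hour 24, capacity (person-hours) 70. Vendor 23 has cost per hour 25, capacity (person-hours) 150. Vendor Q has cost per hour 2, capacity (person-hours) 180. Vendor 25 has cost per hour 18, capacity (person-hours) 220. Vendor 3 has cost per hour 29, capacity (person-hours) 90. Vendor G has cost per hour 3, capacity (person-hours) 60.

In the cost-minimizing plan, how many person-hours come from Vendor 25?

10

Fill from the cheapest provider first.
Take 180 from Vendor Q at 2 ; need 70 more.
Take 60 from Vendor G at 3 ; need 10 more.
Vendor 25 at 18: take 10 of its 220 ; requirement met.
Vendor 21, Vendor 23, Vendor 3: unused.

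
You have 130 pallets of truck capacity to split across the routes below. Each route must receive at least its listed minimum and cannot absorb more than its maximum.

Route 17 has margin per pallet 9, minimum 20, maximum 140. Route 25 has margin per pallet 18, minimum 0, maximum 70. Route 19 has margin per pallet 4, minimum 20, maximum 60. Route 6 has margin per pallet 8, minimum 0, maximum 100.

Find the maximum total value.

Meeting every minimum uses 20+0+20+0 = 40 pallets, leaving 90.
Rank by margin per pallet: Route 25 18 > Route 17 9 > Route 6 8 > Route 19 4.
Route 25: +70 to 70 (cap) — 20 left.
Route 17: +20 (room for 120) → 40. Pool exhausted.
Total = 9×40 + 18×70 + 4×20 = 1700.

1700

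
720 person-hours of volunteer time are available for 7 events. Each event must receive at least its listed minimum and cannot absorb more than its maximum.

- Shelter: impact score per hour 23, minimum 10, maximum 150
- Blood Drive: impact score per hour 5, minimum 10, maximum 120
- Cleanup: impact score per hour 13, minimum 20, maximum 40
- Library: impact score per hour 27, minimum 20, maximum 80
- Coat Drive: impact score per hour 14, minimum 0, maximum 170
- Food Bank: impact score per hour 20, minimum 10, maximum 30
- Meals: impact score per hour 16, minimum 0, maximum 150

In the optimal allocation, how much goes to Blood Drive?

100

Meeting every minimum uses 10+10+20+20+0+10+0 = 70 person-hours, leaving 650.
Order the events by impact score per hour: Library 27 > Shelter 23 > Food Bank 20 > Meals 16 > Coat Drive 14 > Cleanup 13 > Blood Drive 5.
Library: +60 to 80 (cap) ; 590 left.
Shelter: +140 to 150 (cap) ; 450 left.
Food Bank takes 20 more to reach its cap of 30 ; 430 left.
Meals: +150 to 150 (cap) ; 280 left.
Coat Drive: +170 to 170 (cap) ; 110 left.
Cleanup takes 20 more to reach its cap of 40 ; 90 left.
Blood Drive: +90 (room for 110) → 100. Pool exhausted.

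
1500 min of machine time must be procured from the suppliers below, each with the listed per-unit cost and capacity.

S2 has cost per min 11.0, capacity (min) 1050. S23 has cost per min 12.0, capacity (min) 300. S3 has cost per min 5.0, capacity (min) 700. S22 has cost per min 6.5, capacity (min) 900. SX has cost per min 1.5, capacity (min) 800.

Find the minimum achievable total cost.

Cheapest first:
Take 800 from SX at 1.5 → need 700 more.
Take 700 from S3 at 5.0 → need 0 more.
S22, S2, S23: unused.
Cost = 800×1.5 + 700×5.0 = 4700.

4700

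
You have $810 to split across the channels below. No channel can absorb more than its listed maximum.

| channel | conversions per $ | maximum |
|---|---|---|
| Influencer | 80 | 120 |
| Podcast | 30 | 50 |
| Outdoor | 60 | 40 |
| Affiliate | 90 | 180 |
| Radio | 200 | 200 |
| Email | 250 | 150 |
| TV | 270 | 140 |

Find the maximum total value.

Order the channels by conversions per $: TV 270 > Email 250 > Radio 200 > Affiliate 90 > Influencer 80 > Outdoor 60 > Podcast 30.
TV takes 140 to reach its cap of 140 ; 670 left.
Give Email 150 to hit its cap of 150 ; 520 left.
Radio takes 200 to reach its cap of 200 ; 320 left.
Give Affiliate 180 to hit its cap of 180 ; 140 left.
Give Influencer 120 to hit its cap of 120 ; 20 left.
Only 20 left; Outdoor takes them to reach 20.
Total = 80×120 + 60×20 + 90×180 + 200×200 + 250×150 + 270×140 = 142300.

142300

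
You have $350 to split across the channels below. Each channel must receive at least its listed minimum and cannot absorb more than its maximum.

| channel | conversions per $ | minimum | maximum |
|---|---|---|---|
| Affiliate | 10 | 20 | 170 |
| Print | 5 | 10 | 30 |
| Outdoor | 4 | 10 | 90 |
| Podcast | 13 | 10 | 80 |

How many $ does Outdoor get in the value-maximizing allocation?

Meeting every minimum uses 20+10+10+10 = 50 $, leaving 300.
Highest conversions per $ first: Podcast 13 > Affiliate 10 > Print 5 > Outdoor 4.
Give Podcast 70 more to hit its cap of 80 ; 230 left.
Give Affiliate 150 more to hit its cap of 170 ; 80 left.
Give Print 20 more to hit its cap of 30 ; 60 left.
Outdoor: +60 (room for 80) → 70. Pool exhausted.

70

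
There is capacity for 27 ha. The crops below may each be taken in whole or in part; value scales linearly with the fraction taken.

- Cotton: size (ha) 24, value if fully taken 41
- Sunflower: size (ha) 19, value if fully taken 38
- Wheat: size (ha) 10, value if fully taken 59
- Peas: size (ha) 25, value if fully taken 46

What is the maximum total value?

93

Sort by value density: Wheat 59/10≈5.9, Sunflower 38/19≈2, Peas 46/25≈1.84, Cotton 41/24≈1.71.
Take all of Wheat (10 ha, value 59) ; 17 ha left.
Fill the last 17 ha with part of Sunflower: 17/19 of it earns 34.
Total value = 93.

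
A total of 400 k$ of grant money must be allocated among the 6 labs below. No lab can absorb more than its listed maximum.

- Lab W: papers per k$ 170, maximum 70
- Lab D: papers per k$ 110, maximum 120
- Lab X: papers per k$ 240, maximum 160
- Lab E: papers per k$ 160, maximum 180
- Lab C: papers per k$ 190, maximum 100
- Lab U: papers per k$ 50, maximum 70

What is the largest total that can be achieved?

Rank by papers per k$: Lab X 240 > Lab C 190 > Lab W 170 > Lab E 160 > Lab D 110 > Lab U 50.
Give Lab X 160 to hit its cap of 160 ; 240 left.
Lab C: +100 to 100 (cap) ; 140 left.
Lab W takes 70 to reach its cap of 70 ; 70 left.
Lab E has room for 180 but only 70 remain, so it gets 70.
Total = 170×70 + 240×160 + 160×70 + 190×100 = 80500.

80500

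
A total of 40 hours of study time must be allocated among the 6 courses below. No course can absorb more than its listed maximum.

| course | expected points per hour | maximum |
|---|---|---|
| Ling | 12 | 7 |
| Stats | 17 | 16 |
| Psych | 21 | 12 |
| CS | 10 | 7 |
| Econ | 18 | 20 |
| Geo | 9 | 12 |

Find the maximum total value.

748

Highest expected points per hour first: Psych 21 > Econ 18 > Stats 17 > Ling 12 > CS 10 > Geo 9.
Psych: +12 to 12 (cap) → 28 left.
Econ takes 20 to reach its cap of 20 → 8 left.
Stats has room for 16 but only 8 remain, so it gets 8.
Total = 17×8 + 21×12 + 18×20 = 748.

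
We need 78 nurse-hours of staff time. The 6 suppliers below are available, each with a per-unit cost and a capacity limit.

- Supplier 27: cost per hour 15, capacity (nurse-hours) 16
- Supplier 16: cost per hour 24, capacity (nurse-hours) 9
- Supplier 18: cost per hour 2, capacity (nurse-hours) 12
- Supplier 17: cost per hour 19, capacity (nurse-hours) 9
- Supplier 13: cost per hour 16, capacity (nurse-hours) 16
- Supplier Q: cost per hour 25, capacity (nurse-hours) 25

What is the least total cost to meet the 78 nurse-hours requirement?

1307

Use suppliers in increasing cost order.
Supplier 18 (2): use full 12 — 66 nurse-hours to go.
Supplier 27 at 15: take all 16 nurse-hours — 50 still needed.
Take 16 from Supplier 13 at 16 — need 34 more.
Supplier 17 (19): use full 9 — 25 nurse-hours to go.
Supplier 16 at 24: take all 9 nurse-hours — 16 still needed.
Supplier Q (25): take the remaining 16 — done.
Cost = 12×2 + 16×15 + 16×16 + 9×19 + 9×24 + 16×25 = 1307.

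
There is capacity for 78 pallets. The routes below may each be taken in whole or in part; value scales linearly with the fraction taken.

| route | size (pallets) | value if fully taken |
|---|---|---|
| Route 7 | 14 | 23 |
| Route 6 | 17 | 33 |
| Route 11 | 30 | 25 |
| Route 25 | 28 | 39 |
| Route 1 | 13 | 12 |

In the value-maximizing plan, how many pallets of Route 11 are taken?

Best value per unit of size first: Route 6 33/17≈1.94, Route 7 23/14≈1.64, Route 25 39/28≈1.39, Route 1 12/13≈0.923, Route 11 25/30≈0.833.
Route 6: take in full, 17 pallets for value 33 → 61 left.
All 14 pallets of Route 7 fit (value 23) → 47 remain.
Take all of Route 25 (28 pallets, value 39) → 19 pallets left.
Route 1: take in full, 13 pallets for value 12 → 6 left.
Only 6 pallets remain; take 6/30 of Route 11 for value 25×6/30 = 5.

6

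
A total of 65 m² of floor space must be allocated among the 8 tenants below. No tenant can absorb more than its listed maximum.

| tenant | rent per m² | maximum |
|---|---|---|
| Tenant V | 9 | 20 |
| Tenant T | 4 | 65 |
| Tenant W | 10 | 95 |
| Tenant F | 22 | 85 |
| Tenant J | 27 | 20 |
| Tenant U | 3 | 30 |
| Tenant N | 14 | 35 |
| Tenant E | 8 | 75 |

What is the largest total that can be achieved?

Order the tenants by rent per m²: Tenant J 27 > Tenant F 22 > Tenant N 14 > Tenant W 10 > Tenant V 9 > Tenant E 8 > Tenant T 4 > Tenant U 3.
Tenant J: +20 to 20 (cap) → 45 left.
Only 45 left; Tenant F takes them to reach 45.
Total = 22×45 + 27×20 = 1530.

1530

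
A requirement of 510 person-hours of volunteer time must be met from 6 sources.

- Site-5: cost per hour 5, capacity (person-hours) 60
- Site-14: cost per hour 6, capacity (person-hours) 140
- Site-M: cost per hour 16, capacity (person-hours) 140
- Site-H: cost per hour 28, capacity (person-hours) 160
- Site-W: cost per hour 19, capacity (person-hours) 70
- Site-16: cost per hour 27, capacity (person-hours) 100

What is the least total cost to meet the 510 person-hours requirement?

7410

Use sources in increasing cost order.
Site-5 (5): use full 60 ; 450 person-hours to go.
Take 140 from Site-14 at 6 ; need 310 more.
Site-M at 16: take all 140 person-hours ; 170 still needed.
Take 70 from Site-W at 19 ; need 100 more.
Take 100 from Site-16 at 27 ; need 0 more.
Site-H: unused.
Cost = 60×5 + 140×6 + 140×16 + 70×19 + 100×27 = 7410.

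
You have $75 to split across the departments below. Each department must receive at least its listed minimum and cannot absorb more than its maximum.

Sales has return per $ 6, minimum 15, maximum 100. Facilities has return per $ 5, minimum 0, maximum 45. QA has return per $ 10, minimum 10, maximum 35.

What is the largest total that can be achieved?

590

Meeting every minimum uses 15+0+10 = 25 $, leaving 50.
Rank by return per $: QA 10 > Sales 6 > Facilities 5.
Give QA 25 more to hit its cap of 35 — 25 left.
Only 25 left; Sales takes them to reach 40.
Total = 6×40 + 10×35 = 590.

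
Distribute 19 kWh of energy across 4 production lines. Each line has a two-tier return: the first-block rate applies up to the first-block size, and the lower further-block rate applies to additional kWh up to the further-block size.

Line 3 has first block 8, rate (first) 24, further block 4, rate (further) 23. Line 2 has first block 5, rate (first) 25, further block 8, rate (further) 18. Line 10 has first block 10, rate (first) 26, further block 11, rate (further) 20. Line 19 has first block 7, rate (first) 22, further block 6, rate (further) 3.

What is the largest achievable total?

Rank every tier by rate: Line 10/first 26 > Line 2/first 25 > Line 3/first 24 > Line 3/second 23 > Line 19/first 22 > Line 10/second 20 > Line 2/second 18 > Line 19/second 3.
Line 10 first at 26: fill all 10 ; 9 left.
Line 2/first (25): +5 ; 4 left.
Line 3/first: +4 of 8 at 24; pool empty.
Total = 26×10 + 25×5 + 24×4 = 481.

481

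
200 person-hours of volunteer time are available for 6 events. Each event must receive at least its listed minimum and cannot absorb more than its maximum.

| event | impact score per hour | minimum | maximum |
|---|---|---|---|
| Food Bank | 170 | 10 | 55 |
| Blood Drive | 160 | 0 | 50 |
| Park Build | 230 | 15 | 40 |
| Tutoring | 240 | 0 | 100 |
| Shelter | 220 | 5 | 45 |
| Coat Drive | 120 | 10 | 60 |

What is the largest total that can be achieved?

44900

Meeting every minimum uses 10+0+15+0+5+10 = 40 person-hours, leaving 160.
Order the events by impact score per hour: Tutoring 240 > Park Build 230 > Shelter 220 > Food Bank 170 > Blood Drive 160 > Coat Drive 120.
Tutoring takes 100 more to reach its cap of 100 ; 60 left.
Give Park Build 25 more to hit its cap of 40 ; 35 left.
Shelter has room for 40 more but only 35 remain, so it gets 40.
Total = 170×10 + 230×40 + 240×100 + 220×40 + 120×10 = 44900.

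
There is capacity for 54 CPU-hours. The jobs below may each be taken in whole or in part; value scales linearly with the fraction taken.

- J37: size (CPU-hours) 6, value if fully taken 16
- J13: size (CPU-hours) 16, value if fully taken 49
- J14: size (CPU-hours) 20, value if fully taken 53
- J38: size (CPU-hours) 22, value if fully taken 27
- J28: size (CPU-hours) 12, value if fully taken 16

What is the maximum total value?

134

Rank by value-to-size ratio: J13 49/16≈3.06, J37 16/6≈2.67, J14 53/20≈2.65, J28 16/12≈1.33, J38 27/22≈1.23.
All 16 CPU-hours of J13 fit (value 49) ; 38 remain.
All 6 CPU-hours of J37 fit (value 16) ; 32 remain.
J14: take in full, 20 CPU-hours for value 53 ; 12 left.
J28: take in full, 12 CPU-hours for value 16 ; 0 left.
Total value = 134.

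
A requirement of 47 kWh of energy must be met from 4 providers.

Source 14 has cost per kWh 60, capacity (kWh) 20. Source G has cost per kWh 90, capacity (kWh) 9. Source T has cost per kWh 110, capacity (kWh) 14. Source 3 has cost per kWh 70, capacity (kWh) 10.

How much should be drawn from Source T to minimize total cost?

Fill from the cheapest provider first.
Source 14 (60): use full 20 → 27 kWh to go.
Take 10 from Source 3 at 70 → need 17 more.
Source G at 90: take all 9 kWh → 8 still needed.
Take 8 from Source T at 110 to finish.

8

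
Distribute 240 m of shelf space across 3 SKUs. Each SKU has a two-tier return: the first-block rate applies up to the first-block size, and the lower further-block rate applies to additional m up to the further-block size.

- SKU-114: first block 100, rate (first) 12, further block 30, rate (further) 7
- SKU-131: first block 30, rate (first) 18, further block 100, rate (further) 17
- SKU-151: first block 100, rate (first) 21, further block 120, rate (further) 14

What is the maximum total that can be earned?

4480

Order all 6 blocks by rate: SKU-151/first 21 > SKU-131/first 18 > SKU-131/second 17 > SKU-151/second 14 > SKU-114/first 12 > SKU-114/second 7.
Fill SKU-151 first block (100 at 21) → 140 left.
SKU-131 first at 18: fill all 30 → 110 left.
SKU-131 second at 17: fill all 100 → 10 left.
10 remain; put them into SKU-151 second at 14.
Total = 21×100 + 18×30 + 17×100 + 14×10 = 4480.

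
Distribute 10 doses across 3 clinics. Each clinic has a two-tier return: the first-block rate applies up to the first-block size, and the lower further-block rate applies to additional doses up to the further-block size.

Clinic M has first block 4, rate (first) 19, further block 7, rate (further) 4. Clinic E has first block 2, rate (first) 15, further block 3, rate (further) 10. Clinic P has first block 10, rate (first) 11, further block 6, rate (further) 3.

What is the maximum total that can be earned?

150

Order all 6 blocks by rate: Clinic M/T1 19 > Clinic E/T1 15 > Clinic P/T1 11 > Clinic E/T2 10 > Clinic M/T2 4 > Clinic P/T2 3.
Fill Clinic M T1 block (4 at 19) ; 6 left.
Fill Clinic E T1 block (2 at 15) ; 4 left.
Clinic P T1 at 11: only 4 left, fill 4.
Total = 19×4 + 15×2 + 11×4 = 150.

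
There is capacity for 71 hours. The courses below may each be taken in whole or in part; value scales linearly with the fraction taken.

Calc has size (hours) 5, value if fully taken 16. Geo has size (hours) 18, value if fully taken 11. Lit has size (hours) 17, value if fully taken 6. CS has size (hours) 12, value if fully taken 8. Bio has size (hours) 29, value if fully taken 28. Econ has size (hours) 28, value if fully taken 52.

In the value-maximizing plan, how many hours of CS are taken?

9

Rank by value-to-size ratio: Calc 16/5≈3.2, Econ 52/28≈1.86, Bio 28/29≈0.966, CS 8/12≈0.667, Geo 11/18≈0.611, Lit 6/17≈0.353.
Calc: take in full, 5 hours for value 16 → 66 left.
Take all of Econ (28 hours, value 52) → 38 hours left.
All 29 hours of Bio fit (value 28) → 9 remain.
Only 9 hours remain; take 9/12 of CS for value 8×9/12 = 6.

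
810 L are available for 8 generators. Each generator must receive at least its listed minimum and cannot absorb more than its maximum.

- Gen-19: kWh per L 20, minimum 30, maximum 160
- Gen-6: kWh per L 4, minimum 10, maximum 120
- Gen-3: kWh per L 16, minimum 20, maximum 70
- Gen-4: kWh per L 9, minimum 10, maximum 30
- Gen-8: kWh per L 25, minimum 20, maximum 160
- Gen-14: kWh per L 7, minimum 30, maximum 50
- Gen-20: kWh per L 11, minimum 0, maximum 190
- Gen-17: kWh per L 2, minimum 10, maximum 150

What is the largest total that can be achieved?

Meeting every minimum uses 30+10+20+10+20+30+0+10 = 130 L, leaving 680.
Highest kWh per L first: Gen-8 25 > Gen-19 20 > Gen-3 16 > Gen-20 11 > Gen-4 9 > Gen-14 7 > Gen-6 4 > Gen-17 2.
Give Gen-8 140 more to hit its cap of 160 ; 540 left.
Give Gen-19 130 more to hit its cap of 160 ; 410 left.
Gen-3 takes 50 more to reach its cap of 70 ; 360 left.
Gen-20: +190 to 190 (cap) ; 170 left.
Gen-4 takes 20 more to reach its cap of 30 ; 150 left.
Gen-14: +20 to 50 (cap) ; 130 left.
Give Gen-6 110 more to hit its cap of 120 ; 20 left.
Only 20 left; Gen-17 takes them to reach 30.
Total = 20×160 + 4×120 + 16×70 + 9×30 + 25×160 + 7×50 + 11×190 + 2×30 = 11570.

11570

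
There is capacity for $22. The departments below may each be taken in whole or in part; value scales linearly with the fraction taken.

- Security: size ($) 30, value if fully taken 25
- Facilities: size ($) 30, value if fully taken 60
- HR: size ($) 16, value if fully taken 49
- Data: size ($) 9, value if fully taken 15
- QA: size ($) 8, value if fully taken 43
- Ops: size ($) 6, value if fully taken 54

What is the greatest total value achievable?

121.5

Best value per unit of size first: Ops 54/6≈9, QA 43/8≈5.38, HR 49/16≈3.06, Facilities 60/30≈2, Data 15/9≈1.67, Security 25/30≈0.833.
All 6 $ of Ops fit (value 54) ; 16 remain.
Take all of QA (8 $, value 43) ; 8 $ left.
Only 8 $ remain; take 8/16 of HR for value 49×8/16 = 24.5.
Total value = 121.5.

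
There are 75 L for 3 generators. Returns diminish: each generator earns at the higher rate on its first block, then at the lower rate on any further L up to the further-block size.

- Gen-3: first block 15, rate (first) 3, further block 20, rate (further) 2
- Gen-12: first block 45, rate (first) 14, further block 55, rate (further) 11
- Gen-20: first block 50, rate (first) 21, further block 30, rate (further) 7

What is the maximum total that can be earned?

Treat each block as its own option and order by rate: Gen-20/first 21 > Gen-12/first 14 > Gen-12/second 11 > Gen-20/second 7 > Gen-3/first 3 > Gen-3/second 2.
Fill Gen-20 first block (50 at 21) ; 25 left.
Gen-12/first: +25 of 45 at 14; pool empty.
Total = 21×50 + 14×25 = 1400.

1400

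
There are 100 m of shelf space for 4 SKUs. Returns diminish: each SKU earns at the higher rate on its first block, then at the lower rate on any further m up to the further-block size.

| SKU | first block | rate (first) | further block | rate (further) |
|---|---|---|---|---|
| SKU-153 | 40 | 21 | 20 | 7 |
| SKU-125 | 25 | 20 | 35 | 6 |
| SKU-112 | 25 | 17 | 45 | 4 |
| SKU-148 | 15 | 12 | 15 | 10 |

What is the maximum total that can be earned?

Rank every tier by rate: SKU-153/first 21 > SKU-125/first 20 > SKU-112/first 17 > SKU-148/first 12 > SKU-148/second 10 > SKU-153/second 7 > SKU-125/second 6 > SKU-112/second 4.
SKU-153 first at 21: fill all 40 — 60 left.
SKU-125/first (20): +25 — 35 left.
SKU-112 first at 17: fill all 25 — 10 left.
10 remain; put them into SKU-148 first at 12.
Total = 21×40 + 20×25 + 17×25 + 12×10 = 1885.

1885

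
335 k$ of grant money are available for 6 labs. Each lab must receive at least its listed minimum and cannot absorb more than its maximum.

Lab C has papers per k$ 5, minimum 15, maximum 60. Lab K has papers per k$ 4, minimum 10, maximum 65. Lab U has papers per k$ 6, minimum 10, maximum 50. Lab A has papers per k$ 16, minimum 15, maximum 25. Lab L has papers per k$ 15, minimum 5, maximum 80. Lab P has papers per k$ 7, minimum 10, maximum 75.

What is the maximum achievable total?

Meeting every minimum uses 15+10+10+15+5+10 = 65 k$, leaving 270.
Order the labs by papers per k$: Lab A 16 > Lab L 15 > Lab P 7 > Lab U 6 > Lab C 5 > Lab K 4.
Lab A takes 10 more to reach its cap of 25 → 260 left.
Give Lab L 75 more to hit its cap of 80 → 185 left.
Lab P: +65 to 75 (cap) → 120 left.
Lab U: +40 to 50 (cap) → 80 left.
Lab C takes 45 more to reach its cap of 60 → 35 left.
Lab K has room for 55 more but only 35 remain, so it gets 45.
Total = 5×60 + 4×45 + 6×50 + 16×25 + 15×80 + 7×75 = 2905.

2905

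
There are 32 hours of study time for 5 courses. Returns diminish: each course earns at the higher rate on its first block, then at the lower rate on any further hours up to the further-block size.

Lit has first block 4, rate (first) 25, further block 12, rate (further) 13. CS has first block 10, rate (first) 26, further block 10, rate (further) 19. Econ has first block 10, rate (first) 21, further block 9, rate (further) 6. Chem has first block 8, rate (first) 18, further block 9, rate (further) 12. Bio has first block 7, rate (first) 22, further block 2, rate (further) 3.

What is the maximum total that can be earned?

743

Rank every tier by rate: CS/T1 26 > Lit/T1 25 > Bio/T1 22 > Econ/T1 21 > CS/T2 19 > Chem/T1 18 > Lit/T2 13 > Chem/T2 12 > Econ/T2 6 > Bio/T2 3.
Fill CS T1 block (10 at 26) ; 22 left.
Fill Lit T1 block (4 at 25) ; 18 left.
Bio/T1 (22): +7 ; 11 left.
Econ T1 at 21: fill all 10 ; 1 left.
CS T2 at 19: only 1 left, fill 1.
Total = 26×10 + 25×4 + 22×7 + 21×10 + 19×1 = 743.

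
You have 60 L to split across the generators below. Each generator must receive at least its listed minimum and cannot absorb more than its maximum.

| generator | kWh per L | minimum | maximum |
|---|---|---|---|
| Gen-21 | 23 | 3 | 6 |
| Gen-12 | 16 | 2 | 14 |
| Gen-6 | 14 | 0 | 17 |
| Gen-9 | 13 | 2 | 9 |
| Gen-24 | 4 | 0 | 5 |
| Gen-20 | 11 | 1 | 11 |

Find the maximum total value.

850

Meeting every minimum uses 3+2+0+2+0+1 = 8 L, leaving 52.
Rank by kWh per L: Gen-21 23 > Gen-12 16 > Gen-6 14 > Gen-9 13 > Gen-20 11 > Gen-24 4.
Gen-21 takes 3 more to reach its cap of 6 ; 49 left.
Gen-12 takes 12 more to reach its cap of 14 ; 37 left.
Give Gen-6 17 more to hit its cap of 17 ; 20 left.
Give Gen-9 7 more to hit its cap of 9 ; 13 left.
Give Gen-20 10 more to hit its cap of 11 ; 3 left.
Gen-24: +3 (room for 5) → 3. Pool exhausted.
Total = 23×6 + 16×14 + 14×17 + 13×9 + 4×3 + 11×11 = 850.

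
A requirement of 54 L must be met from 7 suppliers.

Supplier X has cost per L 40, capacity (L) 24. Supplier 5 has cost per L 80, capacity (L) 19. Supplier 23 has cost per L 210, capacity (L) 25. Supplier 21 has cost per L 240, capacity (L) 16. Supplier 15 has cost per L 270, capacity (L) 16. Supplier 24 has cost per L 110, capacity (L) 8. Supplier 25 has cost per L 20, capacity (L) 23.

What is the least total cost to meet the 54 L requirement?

Fill from the cheapest supplier first.
Supplier 25 at 20: take all 23 L → 31 still needed.
Take 24 from Supplier X at 40 → need 7 more.
Supplier 5 (80): take the remaining 7 → done.
Supplier 24, Supplier 23, Supplier 21, Supplier 15: unused.
Cost = 23×20 + 24×40 + 7×80 = 1980.

1980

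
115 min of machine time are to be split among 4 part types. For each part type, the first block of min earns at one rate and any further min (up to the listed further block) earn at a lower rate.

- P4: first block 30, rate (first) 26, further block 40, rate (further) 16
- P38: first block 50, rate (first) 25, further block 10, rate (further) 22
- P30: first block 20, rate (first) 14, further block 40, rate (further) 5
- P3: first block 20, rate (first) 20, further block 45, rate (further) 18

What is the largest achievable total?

2740

Order all 8 blocks by rate: P4/tier1 26 > P38/tier1 25 > P38/tier2 22 > P3/tier1 20 > P3/tier2 18 > P4/tier2 16 > P30/tier1 14 > P30/tier2 5.
P4/tier1 (26): +30 → 85 left.
P38 tier1 at 25: fill all 50 → 35 left.
Fill P38 tier2 block (10 at 22) → 25 left.
P3/tier1 (20): +20 → 5 left.
P3 tier2 at 18: only 5 left, fill 5.
Total = 26×30 + 25×50 + 22×10 + 20×20 + 18×5 = 2740.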